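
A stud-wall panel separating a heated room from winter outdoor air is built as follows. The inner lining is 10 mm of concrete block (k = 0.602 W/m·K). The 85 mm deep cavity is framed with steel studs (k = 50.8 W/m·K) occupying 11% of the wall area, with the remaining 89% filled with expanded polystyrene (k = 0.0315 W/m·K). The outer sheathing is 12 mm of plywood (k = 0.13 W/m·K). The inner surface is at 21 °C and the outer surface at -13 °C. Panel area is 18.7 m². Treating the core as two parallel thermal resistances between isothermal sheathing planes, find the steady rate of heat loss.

Q ≈ 5130 W

Sheathing layers in series; stud and cavity paths in parallel between them.
R_inner = 0.01/(0.602×18.7) = 8.883×10^-4 K/W
R_stud  = 0.085/(50.8×0.11×18.7) = 8.134×10^-4 K/W
R_cav   = 0.085/(0.0315×0.89×18.7) = 0.1621 K/W
1/R_core = 1/R_stud + 1/R_cav → R_core = 8.094×10^-4 K/W
R_outer = 0.012/(0.13×18.7) = 0.004936 K/W
R_total = 0.006634 K/W
Q = ΔT/R_total = 34/0.006634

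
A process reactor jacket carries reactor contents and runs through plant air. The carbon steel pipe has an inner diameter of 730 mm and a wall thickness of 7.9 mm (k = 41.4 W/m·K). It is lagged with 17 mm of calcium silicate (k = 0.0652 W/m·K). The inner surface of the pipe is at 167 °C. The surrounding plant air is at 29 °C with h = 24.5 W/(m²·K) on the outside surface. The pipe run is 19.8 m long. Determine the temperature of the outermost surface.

Cylindrical conduction, so R = ln(r₂/r₁)/(2πkL) per layer, in series:
R_carbon steel pipe wall = ln(372.9/365)/(2π×41.4×19.8) = 4.157×10^-6 K/W
R_calcium silicate = ln(389.9/372.9)/(2π×0.0652×19.8) = 0.005496 K/W
R_outer film = 1/(h_o·2πr_oL) = 1/(24.5×2π×0.3899×19.8) = 8.415×10^-4 K/W
R_total = 0.006342 K/W
Q = ΔT/R_total = 138/0.006342
Q = 21800 W
T_interface = T_inner − Q·ΣR(inner→interface) = 167 − 21800×0.0055

T ≈ 47.3 °C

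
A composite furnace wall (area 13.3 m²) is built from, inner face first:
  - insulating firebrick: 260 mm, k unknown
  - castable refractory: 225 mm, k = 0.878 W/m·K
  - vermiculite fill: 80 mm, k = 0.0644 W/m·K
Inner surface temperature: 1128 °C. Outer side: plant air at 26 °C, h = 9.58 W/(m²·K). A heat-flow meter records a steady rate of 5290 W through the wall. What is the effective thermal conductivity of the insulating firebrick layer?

Thermal resistances in series:
R_castable refractory = L/(kA) = 0.225/(0.878×13.3) = 0.01927 K/W
R_vermiculite fill = L/(kA) = 0.08/(0.0644×13.3) = 0.0934 K/W
R_outer film = 1/(h_o·A) = 1/(9.58×13.3) = 0.007848 K/W
Sum of known resistances R_other = 0.1205 K/W
Total R = ΔT/Q = 1102/5290 = 0.2083 K/W
R_insulating firebrick = R_total − R_other = 0.0878 K/W
k = L/(R·A) = 0.26/(0.0878×13.3)

k ≈ 0.223 W/(m·K)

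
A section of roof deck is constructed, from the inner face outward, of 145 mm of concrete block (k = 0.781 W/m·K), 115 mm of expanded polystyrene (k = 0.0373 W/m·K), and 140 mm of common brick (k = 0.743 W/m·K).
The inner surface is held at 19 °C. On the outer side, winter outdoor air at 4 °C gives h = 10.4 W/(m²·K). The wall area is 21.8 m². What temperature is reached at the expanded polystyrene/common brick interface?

Thermal resistances in series:
R_concrete block = L/(kA) = 0.145/(0.781×21.8) = 0.008516 K/W
R_expanded polystyrene = L/(kA) = 0.115/(0.0373×21.8) = 0.1414 K/W
R_common brick = L/(kA) = 0.14/(0.743×21.8) = 0.008643 K/W
R_outer film = 1/(h_o·A) = 1/(10.4×21.8) = 0.004411 K/W
R_total = 0.163 K/W;  Q = ΔT/R_total = 15/0.163 = 92.03 W
T_interface = T_inner − Q·ΣR(inner→interface) = 19 − 92×0.1499

T ≈ 5.2 °C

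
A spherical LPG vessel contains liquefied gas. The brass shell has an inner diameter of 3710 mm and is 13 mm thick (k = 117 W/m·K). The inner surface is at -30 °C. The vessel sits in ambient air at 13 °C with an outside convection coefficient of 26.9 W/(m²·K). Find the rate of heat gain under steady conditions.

Q ≈ 50600 W

Radial (spherical) resistances in series:
R_brass shell = (1/1.855 − 1/1.868)/(4π×117) = 2.552×10^-6 K/W
R_outer film = 1/(h·4πr_o²) = 1/(26.9×4π×1.868²) = 8.478×10^-4 K/W
R_total = 8.503×10^-4 K/W
Q = ΔT/R_total = 43/8.503×10^-4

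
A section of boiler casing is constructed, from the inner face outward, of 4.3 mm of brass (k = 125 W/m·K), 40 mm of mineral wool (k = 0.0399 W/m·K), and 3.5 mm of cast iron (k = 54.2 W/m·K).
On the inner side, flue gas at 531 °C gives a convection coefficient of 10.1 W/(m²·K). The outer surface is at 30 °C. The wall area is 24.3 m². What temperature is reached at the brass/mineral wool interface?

Thermal resistances in series:
R_inner film = 1/(h_i·A) = 1/(10.1×24.3) = 0.004074 K/W
R_brass = L/(kA) = 0.0043/(125×24.3) = 1.416×10^-6 K/W
R_mineral wool = L/(kA) = 0.04/(0.0399×24.3) = 0.04126 K/W
R_cast iron = L/(kA) = 0.0035/(54.2×24.3) = 2.657×10^-6 K/W
R_total = 0.04533 K/W;  Q = ΔT/R_total = 501/0.04533 = 11050 W
T_interface = T_inner − Q·ΣR(inner→interface) = 531 − 11100×0.004076

T ≈ 486 °C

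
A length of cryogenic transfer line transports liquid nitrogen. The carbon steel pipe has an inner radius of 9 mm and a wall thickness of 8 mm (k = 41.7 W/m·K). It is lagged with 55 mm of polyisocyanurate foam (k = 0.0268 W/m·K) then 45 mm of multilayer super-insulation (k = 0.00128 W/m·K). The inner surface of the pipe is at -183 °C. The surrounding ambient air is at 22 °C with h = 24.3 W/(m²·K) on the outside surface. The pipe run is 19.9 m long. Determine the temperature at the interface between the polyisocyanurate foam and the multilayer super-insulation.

T ≈ -158 °C

For a radial system each layer contributes R = ln(r_out/r_in)/(2πkL); films add R = 1/(hA).
R_carbon steel pipe wall = ln(17/9)/(2π×41.7×19.9) = 1.22×10^-4 K/W
R_polyisocyanurate foam = ln(72/17)/(2π×0.0268×19.9) = 0.4308 K/W
R_multilayer super-insulation = ln(117/72)/(2π×0.00128×19.9) = 3.034 K/W
R_outer film = 1/(h_o·2πr_oL) = 1/(24.3×2π×0.117×19.9) = 0.002813 K/W
R_total = 3.467 K/W
Q = ΔT/R_total = 205/3.467
Q = 59.1 W
T_interface = T_inner + Q·ΣR(inner→interface) = -183 + 59.1×0.4309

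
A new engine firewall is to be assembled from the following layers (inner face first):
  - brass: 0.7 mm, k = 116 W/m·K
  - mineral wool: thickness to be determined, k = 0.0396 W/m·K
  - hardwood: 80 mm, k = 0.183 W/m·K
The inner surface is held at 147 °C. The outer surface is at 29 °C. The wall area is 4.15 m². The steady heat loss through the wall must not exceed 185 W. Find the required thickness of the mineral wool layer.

L ≈ 87.5 mm

Thermal resistances in series:
R_brass = L/(kA) = 0.0007/(116×4.15) = 1.454×10^-6 K/W
R_hardwood = L/(kA) = 0.08/(0.183×4.15) = 0.1053 K/W
Sum of the known resistances R_other = 0.1053 K/W
Required total resistance R_tot = ΔT/Q_allow = 118/185 = 0.6378 K/W
R_mineral wool = R_tot − R_other = 0.5325 K/W
L = R·k·A = 0.5325×0.0396×4.15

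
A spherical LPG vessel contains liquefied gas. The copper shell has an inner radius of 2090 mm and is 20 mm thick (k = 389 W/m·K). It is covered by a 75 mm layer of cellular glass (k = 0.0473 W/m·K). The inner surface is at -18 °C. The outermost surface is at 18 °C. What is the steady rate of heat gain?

Spherical conduction: R = (1/r_in − 1/r_out)/(4πk) per layer; series-sum.
R_copper shell = (1/2.09 − 1/2.11)/(4π×389) = 9.278×10^-7 K/W
R_cellular glass = (1/2.11 − 1/2.185)/(4π×0.0473) = 0.02737 K/W
R_total = 0.02737 K/W
Q = ΔT/R_total = 36/0.02737

Q ≈ 1320 W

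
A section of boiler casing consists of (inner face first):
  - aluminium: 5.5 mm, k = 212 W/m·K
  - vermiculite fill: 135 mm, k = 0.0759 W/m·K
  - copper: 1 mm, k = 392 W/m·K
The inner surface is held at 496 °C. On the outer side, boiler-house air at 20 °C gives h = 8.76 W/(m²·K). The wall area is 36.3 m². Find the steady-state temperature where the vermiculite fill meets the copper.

T ≈ 48.7 °C

Model the wall as resistances in series:
R_aluminium = L/(kA) = 0.0055/(212×36.3) = 7.147×10^-7 K/W
R_vermiculite fill = L/(kA) = 0.135/(0.0759×36.3) = 0.049 K/W
R_copper = L/(kA) = 0.001/(392×36.3) = 7.028×10^-8 K/W
R_outer film = 1/(h_o·A) = 1/(8.76×36.3) = 0.003145 K/W
R_total = 0.05214 K/W;  Q = ΔT/R_total = 476/0.05214 = 9129 W
T_interface = T_inner − Q·ΣR(inner→interface) = 496 − 9130×0.049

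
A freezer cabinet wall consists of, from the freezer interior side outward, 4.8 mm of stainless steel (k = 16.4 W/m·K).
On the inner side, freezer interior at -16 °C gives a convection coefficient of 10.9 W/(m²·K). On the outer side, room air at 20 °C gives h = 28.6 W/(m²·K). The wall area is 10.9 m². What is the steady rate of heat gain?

Series thermal resistances:
R_inner film = 1/(h_i·A) = 1/(10.9×10.9) = 0.008417 K/W
R_stainless steel = L/(kA) = 0.0048/(16.4×10.9) = 2.685×10^-5 K/W
R_outer film = 1/(h_o·A) = 1/(28.6×10.9) = 0.003208 K/W
R_total = 0.01165 K/W
Q = ΔT / R_total = 36 / 0.01165

Q ≈ 3090 W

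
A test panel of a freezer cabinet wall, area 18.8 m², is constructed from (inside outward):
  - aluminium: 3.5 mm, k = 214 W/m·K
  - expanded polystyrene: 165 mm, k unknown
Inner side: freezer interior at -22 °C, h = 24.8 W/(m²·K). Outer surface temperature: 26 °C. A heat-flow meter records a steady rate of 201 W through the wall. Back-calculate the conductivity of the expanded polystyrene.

Treating each layer as a thermal resistance in series:
R_inner film = 1/(h_i·A) = 1/(24.8×18.8) = 0.002145 K/W
R_aluminium = L/(kA) = 0.0035/(214×18.8) = 8.7×10^-7 K/W
Sum of known resistances R_other = 0.002146 K/W
Total R = ΔT/Q = 48/201 = 0.2388 K/W
R_expanded polystyrene = R_total − R_other = 0.2367 K/W
k = L/(R·A) = 0.165/(0.2367×18.8)

k ≈ 0.0371 W/(m·K)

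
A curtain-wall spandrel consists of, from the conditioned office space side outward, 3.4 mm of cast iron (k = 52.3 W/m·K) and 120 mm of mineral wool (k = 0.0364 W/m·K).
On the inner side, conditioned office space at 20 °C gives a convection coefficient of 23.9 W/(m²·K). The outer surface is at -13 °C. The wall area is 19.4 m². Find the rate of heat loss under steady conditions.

Treating each layer as a thermal resistance in series:
R_inner film = 1/(h_i·A) = 1/(23.9×19.4) = 0.002157 K/W
R_cast iron = L/(kA) = 0.0034/(52.3×19.4) = 3.351×10^-6 K/W
R_mineral wool = L/(kA) = 0.12/(0.0364×19.4) = 0.1699 K/W
R_total = 0.1721 K/W
Q = ΔT / R_total = 33 / 0.1721

Q ≈ 192 W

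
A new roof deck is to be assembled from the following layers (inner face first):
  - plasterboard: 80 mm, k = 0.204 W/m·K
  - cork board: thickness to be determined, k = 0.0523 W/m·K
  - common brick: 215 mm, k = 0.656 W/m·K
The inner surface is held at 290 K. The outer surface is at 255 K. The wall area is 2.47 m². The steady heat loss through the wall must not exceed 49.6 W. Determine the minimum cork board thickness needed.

Model the wall as resistances in series:
R_plasterboard = L/(kA) = 0.08/(0.204×2.47) = 0.1588 K/W
R_common brick = L/(kA) = 0.215/(0.656×2.47) = 0.1327 K/W
Sum of the known resistances R_other = 0.2915 K/W
Required total resistance R_tot = ΔT/Q_allow = 35/49.6 = 0.7056 K/W
R_cork board = R_tot − R_other = 0.4142 K/W
L = R·k·A = 0.4142×0.0523×2.47

L ≈ 53.5 mm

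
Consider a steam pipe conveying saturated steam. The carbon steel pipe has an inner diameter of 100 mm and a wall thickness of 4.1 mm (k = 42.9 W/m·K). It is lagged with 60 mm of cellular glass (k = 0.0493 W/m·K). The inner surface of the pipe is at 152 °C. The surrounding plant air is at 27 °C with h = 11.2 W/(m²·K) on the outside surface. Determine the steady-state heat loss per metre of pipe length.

Per-layer cylindrical resistances, series-summed:
R_carbon steel pipe wall = ln(54.1/50)/(2π×42.9×1) = 2.924×10^-4 K/W
R_cellular glass = ln(114.1/54.1)/(2π×0.0493×1) = 2.409 K/W
R_outer film = 1/(h_o·2πr_oL) = 1/(11.2×2π×0.1141×1) = 0.1245 K/W
R_total = 2.534 K/W
Q = ΔT/R_total = 125/2.534

q′ ≈ 49.3 W/m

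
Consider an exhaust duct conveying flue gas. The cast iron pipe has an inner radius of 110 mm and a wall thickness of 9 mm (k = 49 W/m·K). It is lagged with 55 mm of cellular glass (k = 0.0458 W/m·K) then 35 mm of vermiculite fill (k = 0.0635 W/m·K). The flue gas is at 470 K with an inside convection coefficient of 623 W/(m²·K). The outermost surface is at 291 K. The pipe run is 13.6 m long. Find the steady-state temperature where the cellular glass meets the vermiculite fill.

T ≈ 337 K

For a radial system each layer contributes R = ln(r_out/r_in)/(2πkL); films add R = 1/(hA).
R_inner film = 1/(h_i·2πr₁L) = 1/(623×2π×0.11×13.6) = 1.708×10^-4 K/W
R_cast iron pipe wall = ln(119/110)/(2π×49×13.6) = 1.878×10^-5 K/W
R_cellular glass = ln(174/119)/(2π×0.0458×13.6) = 0.09708 K/W
R_vermiculite fill = ln(209/174)/(2π×0.0635×13.6) = 0.03378 K/W
R_total = 0.131 K/W
Q = ΔT/R_total = 179/0.131
Q = 1370 W
T_interface = T_inner − Q·ΣR(inner→interface) = 470 − 1370×0.09727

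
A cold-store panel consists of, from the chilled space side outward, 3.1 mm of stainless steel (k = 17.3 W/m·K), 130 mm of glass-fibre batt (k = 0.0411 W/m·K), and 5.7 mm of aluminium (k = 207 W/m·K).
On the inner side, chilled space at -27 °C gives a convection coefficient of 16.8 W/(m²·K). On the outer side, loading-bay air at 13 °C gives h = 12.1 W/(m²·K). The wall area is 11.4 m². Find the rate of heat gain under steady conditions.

Treating each layer as a thermal resistance in series:
R_inner film = 1/(h_i·A) = 1/(16.8×11.4) = 0.005221 K/W
R_stainless steel = L/(kA) = 0.0031/(17.3×11.4) = 1.572×10^-5 K/W
R_glass-fibre batt = L/(kA) = 0.13/(0.0411×11.4) = 0.2775 K/W
R_aluminium = L/(kA) = 0.0057/(207×11.4) = 2.415×10^-6 K/W
R_outer film = 1/(h_o·A) = 1/(12.1×11.4) = 0.00725 K/W
R_total = 0.2899 K/W
Q = ΔT / R_total = 40 / 0.2899

Q ≈ 138 W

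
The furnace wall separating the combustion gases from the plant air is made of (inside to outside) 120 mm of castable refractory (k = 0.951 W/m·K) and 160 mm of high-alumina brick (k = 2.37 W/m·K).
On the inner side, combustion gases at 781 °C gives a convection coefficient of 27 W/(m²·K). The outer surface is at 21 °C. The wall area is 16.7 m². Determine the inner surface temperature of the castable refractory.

T ≈ 659 °C

Using the resistance-network approach (series):
R_inner film = 1/(h_i·A) = 1/(27×16.7) = 0.002218 K/W
R_castable refractory = L/(kA) = 0.12/(0.951×16.7) = 0.007556 K/W
R_high-alumina brick = L/(kA) = 0.16/(2.37×16.7) = 0.004043 K/W
R_total = 0.01382 K/W;  Q = ΔT/R_total = 760/0.01382 = 55010 W
T_interface = T_inner − Q·ΣR(inner→interface) = 781 − 55000×0.002218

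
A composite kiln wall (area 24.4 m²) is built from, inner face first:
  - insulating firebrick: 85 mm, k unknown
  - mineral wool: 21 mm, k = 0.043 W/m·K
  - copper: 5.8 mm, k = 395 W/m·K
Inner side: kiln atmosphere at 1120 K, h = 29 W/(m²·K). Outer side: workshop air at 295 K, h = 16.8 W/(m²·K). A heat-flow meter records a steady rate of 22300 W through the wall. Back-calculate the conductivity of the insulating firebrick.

k ≈ 0.265 W/(m·K)

Thermal resistances in series:
R_inner film = 1/(h_i·A) = 1/(29×24.4) = 0.001413 K/W
R_mineral wool = L/(kA) = 0.021/(0.043×24.4) = 0.02002 K/W
R_copper = L/(kA) = 0.0058/(395×24.4) = 6.018×10^-7 K/W
R_outer film = 1/(h_o·A) = 1/(16.8×24.4) = 0.00244 K/W
Sum of known resistances R_other = 0.02387 K/W
Total R = ΔT/Q = 825/22300 = 0.037 K/W
R_insulating firebrick = R_total − R_other = 0.01313 K/W
k = L/(R·A) = 0.085/(0.01313×24.4)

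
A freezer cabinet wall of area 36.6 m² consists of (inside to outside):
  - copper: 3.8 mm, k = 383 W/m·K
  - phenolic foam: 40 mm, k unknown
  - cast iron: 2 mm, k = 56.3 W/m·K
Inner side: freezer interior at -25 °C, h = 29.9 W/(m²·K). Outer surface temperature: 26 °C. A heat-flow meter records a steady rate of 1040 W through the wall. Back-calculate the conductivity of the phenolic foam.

k ≈ 0.0227 W/(m·K)

Series thermal resistances:
R_inner film = 1/(h_i·A) = 1/(29.9×36.6) = 9.138×10^-4 K/W
R_copper = L/(kA) = 0.0038/(383×36.6) = 2.711×10^-7 K/W
R_cast iron = L/(kA) = 0.002/(56.3×36.6) = 9.706×10^-7 K/W
Sum of known resistances R_other = 9.15×10^-4 K/W
Total R = ΔT/Q = 51/1040 = 0.04904 K/W
R_phenolic foam = R_total − R_other = 0.04812 K/W
k = L/(R·A) = 0.04/(0.04812×36.6)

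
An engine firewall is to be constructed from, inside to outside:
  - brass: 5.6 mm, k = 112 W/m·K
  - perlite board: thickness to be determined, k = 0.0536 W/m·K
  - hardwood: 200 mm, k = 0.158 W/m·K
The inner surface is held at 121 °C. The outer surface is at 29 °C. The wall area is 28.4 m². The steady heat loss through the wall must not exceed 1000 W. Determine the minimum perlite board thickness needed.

L ≈ 72.2 mm

Thermal resistances in series:
R_brass = L/(kA) = 0.0056/(112×28.4) = 1.761×10^-6 K/W
R_hardwood = L/(kA) = 0.2/(0.158×28.4) = 0.04457 K/W
Sum of the known resistances R_other = 0.04457 K/W
Required total resistance R_tot = ΔT/Q_allow = 92/1000 = 0.092 K/W
R_perlite board = R_tot − R_other = 0.04743 K/W
L = R·k·A = 0.04743×0.0536×28.4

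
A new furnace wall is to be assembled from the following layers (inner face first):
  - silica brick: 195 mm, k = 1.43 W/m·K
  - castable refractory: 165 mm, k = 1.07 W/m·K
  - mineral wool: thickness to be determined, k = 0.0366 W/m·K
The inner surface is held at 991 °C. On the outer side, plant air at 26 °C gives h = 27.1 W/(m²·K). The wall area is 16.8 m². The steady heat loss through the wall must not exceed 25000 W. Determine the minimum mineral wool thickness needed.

Thermal resistances in series:
R_silica brick = L/(kA) = 0.195/(1.43×16.8) = 0.008117 K/W
R_castable refractory = L/(kA) = 0.165/(1.07×16.8) = 0.009179 K/W
R_outer film = 1/(h_o·A) = 1/(27.1×16.8) = 0.002196 K/W
Sum of the known resistances R_other = 0.01949 K/W
Required total resistance R_tot = ΔT/Q_allow = 965/25000 = 0.0386 K/W
R_mineral wool = R_tot − R_other = 0.01911 K/W
L = R·k·A = 0.01911×0.0366×16.8

L ≈ 11.7 mm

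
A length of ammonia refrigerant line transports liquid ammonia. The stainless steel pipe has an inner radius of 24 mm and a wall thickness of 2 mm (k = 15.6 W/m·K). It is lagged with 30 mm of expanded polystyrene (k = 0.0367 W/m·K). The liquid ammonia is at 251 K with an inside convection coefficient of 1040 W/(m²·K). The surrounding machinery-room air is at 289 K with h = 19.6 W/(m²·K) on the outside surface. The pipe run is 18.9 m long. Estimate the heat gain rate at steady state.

Q ≈ 206 W

Per-layer cylindrical resistances, series-summed:
R_inner film = 1/(h_i·2πr₁L) = 1/(1040×2π×0.024×18.9) = 3.374×10^-4 K/W
R_stainless steel pipe wall = ln(26/24)/(2π×15.6×18.9) = 4.321×10^-5 K/W
R_expanded polystyrene = ln(56/26)/(2π×0.0367×18.9) = 0.176 K/W
R_outer film = 1/(h_o·2πr_oL) = 1/(19.6×2π×0.056×18.9) = 0.007672 K/W
R_total = 0.1841 K/W
Q = ΔT/R_total = 38/0.1841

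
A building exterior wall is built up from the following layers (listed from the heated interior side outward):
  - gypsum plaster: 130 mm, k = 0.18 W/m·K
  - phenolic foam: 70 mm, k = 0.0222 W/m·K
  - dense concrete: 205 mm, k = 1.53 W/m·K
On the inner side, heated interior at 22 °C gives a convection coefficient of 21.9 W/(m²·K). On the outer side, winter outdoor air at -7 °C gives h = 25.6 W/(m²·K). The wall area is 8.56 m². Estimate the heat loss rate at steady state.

Using the resistance-network approach (series):
R_inner film = 1/(h_i·A) = 1/(21.9×8.56) = 0.005334 K/W
R_gypsum plaster = L/(kA) = 0.13/(0.18×8.56) = 0.08437 K/W
R_phenolic foam = L/(kA) = 0.07/(0.0222×8.56) = 0.3684 K/W
R_dense concrete = L/(kA) = 0.205/(1.53×8.56) = 0.01565 K/W
R_outer film = 1/(h_o·A) = 1/(25.6×8.56) = 0.004563 K/W
R_total = 0.4783 K/W
Q = ΔT / R_total = 29 / 0.4783

Q ≈ 60.6 W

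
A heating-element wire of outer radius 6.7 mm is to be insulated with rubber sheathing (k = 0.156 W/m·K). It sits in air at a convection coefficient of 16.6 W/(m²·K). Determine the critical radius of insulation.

r_cr ≈ 9.4 mm

For a cylinder r_cr = k/h = 0.156/16.6
r_cr = 9.4 mm; since the bare radius (6.7 mm) is below r_cr, adding a thin layer of insulation will *increase* heat loss.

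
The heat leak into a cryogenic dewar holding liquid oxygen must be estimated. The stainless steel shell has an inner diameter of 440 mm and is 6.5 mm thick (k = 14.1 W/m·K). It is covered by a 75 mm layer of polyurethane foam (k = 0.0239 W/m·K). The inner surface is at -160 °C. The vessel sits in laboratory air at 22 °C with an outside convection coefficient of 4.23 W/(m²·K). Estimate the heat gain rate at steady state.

Q ≈ 47.1 W

Spherical conduction: R = (1/r_in − 1/r_out)/(4πk) per layer; series-sum.
R_stainless steel shell = (1/0.22 − 1/0.2265)/(4π×14.1) = 7.362×10^-4 K/W
R_polyurethane foam = (1/0.2265 − 1/0.3015)/(4π×0.0239) = 3.657 K/W
R_outer film = 1/(h·4πr_o²) = 1/(4.23×4π×0.3015²) = 0.207 K/W
R_total = 3.864 K/W
Q = ΔT/R_total = 182/3.864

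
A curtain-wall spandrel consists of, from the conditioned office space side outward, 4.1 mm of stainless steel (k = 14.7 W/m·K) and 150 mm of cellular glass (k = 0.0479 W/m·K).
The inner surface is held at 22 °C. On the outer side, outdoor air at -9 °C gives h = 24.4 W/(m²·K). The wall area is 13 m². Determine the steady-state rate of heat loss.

Series thermal resistances:
R_stainless steel = L/(kA) = 0.0041/(14.7×13) = 2.145×10^-5 K/W
R_cellular glass = L/(kA) = 0.15/(0.0479×13) = 0.2409 K/W
R_outer film = 1/(h_o·A) = 1/(24.4×13) = 0.003153 K/W
R_total = 0.2441 K/W
Q = ΔT / R_total = 31 / 0.2441

Q ≈ 127 W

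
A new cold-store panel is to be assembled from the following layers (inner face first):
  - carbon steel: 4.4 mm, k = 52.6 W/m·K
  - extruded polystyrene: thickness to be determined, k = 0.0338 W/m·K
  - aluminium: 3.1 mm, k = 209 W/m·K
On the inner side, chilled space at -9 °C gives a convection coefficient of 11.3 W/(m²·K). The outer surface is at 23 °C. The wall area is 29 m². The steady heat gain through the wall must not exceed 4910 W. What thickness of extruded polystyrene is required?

L ≈ 3.39 mm

Thermal resistances in series:
R_inner film = 1/(h_i·A) = 1/(11.3×29) = 0.003052 K/W
R_carbon steel = L/(kA) = 0.0044/(52.6×29) = 2.884×10^-6 K/W
R_aluminium = L/(kA) = 0.0031/(209×29) = 5.115×10^-7 K/W
Sum of the known resistances R_other = 0.003055 K/W
Required total resistance R_tot = ΔT/Q_allow = 32/4910 = 0.006517 K/W
R_extruded polystyrene = R_tot − R_other = 0.003462 K/W
L = R·k·A = 0.003462×0.0338×29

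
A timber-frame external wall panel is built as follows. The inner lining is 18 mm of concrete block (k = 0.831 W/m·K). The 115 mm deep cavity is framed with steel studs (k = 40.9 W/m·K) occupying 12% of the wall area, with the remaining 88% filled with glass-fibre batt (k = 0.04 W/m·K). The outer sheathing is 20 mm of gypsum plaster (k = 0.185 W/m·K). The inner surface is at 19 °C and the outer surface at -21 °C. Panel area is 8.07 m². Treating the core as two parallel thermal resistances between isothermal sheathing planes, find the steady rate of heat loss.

Sheathing layers in series; stud and cavity paths in parallel between them.
R_inner = 0.018/(0.831×8.07) = 0.002684 K/W
R_stud  = 0.115/(40.9×0.12×8.07) = 0.002903 K/W
R_cav   = 0.115/(0.04×0.88×8.07) = 0.4048 K/W
1/R_core = 1/R_stud + 1/R_cav → R_core = 0.002883 K/W
R_outer = 0.02/(0.185×8.07) = 0.0134 K/W
R_total = 0.01896 K/W
Q = ΔT/R_total = 40/0.01896

Q ≈ 2110 W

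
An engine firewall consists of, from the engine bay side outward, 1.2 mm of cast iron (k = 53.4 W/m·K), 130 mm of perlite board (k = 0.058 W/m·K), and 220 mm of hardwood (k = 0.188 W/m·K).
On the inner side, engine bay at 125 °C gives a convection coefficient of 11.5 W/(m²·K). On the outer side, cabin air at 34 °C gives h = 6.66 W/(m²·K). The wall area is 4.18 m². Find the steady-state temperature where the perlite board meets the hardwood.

Model the wall as resistances in series:
R_inner film = 1/(h_i·A) = 1/(11.5×4.18) = 0.0208 K/W
R_cast iron = L/(kA) = 0.0012/(53.4×4.18) = 5.376×10^-6 K/W
R_perlite board = L/(kA) = 0.13/(0.058×4.18) = 0.5362 K/W
R_hardwood = L/(kA) = 0.22/(0.188×4.18) = 0.28 K/W
R_outer film = 1/(h_o·A) = 1/(6.66×4.18) = 0.03592 K/W
R_total = 0.8729 K/W;  Q = ΔT/R_total = 91/0.8729 = 104.3 W
T_interface = T_inner − Q·ΣR(inner→interface) = 125 − 104×0.557

T ≈ 66.9 °C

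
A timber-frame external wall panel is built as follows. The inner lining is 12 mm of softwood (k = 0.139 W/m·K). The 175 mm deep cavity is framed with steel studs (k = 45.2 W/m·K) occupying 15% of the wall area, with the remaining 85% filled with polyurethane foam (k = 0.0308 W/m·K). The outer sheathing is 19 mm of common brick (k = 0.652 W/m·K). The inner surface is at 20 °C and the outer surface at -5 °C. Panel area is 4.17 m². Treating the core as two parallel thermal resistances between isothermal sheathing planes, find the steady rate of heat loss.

Sheathing layers in series; stud and cavity paths in parallel between them.
R_inner = 0.012/(0.139×4.17) = 0.0207 K/W
R_stud  = 0.175/(45.2×0.15×4.17) = 0.00619 K/W
R_cav   = 0.175/(0.0308×0.85×4.17) = 1.603 K/W
1/R_core = 1/R_stud + 1/R_cav → R_core = 0.006166 K/W
R_outer = 0.019/(0.652×4.17) = 0.006988 K/W
R_total = 0.03386 K/W
Q = ΔT/R_total = 25/0.03386

Q ≈ 738 W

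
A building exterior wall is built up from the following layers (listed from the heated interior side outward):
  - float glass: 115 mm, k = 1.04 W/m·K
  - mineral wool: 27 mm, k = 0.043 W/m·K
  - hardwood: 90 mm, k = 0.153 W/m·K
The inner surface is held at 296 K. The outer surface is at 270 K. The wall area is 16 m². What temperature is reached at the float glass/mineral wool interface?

T ≈ 294 K

Series thermal resistances:
R_float glass = L/(kA) = 0.115/(1.04×16) = 0.006911 K/W
R_mineral wool = L/(kA) = 0.027/(0.043×16) = 0.03924 K/W
R_hardwood = L/(kA) = 0.09/(0.153×16) = 0.03676 K/W
R_total = 0.08292 K/W;  Q = ΔT/R_total = 26/0.08292 = 313.6 W
T_interface = T_inner − Q·ΣR(inner→interface) = 296 − 314×0.006911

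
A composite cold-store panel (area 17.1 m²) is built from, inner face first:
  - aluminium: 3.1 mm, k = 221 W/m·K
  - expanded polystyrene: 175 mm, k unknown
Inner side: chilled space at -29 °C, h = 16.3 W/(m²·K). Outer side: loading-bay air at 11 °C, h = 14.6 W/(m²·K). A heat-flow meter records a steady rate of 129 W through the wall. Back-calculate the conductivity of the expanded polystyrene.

k ≈ 0.0338 W/(m·K)

Series thermal resistances:
R_inner film = 1/(h_i·A) = 1/(16.3×17.1) = 0.003588 K/W
R_aluminium = L/(kA) = 0.0031/(221×17.1) = 8.203×10^-7 K/W
R_outer film = 1/(h_o·A) = 1/(14.6×17.1) = 0.004005 K/W
Sum of known resistances R_other = 0.007594 K/W
Total R = ΔT/Q = 40/129 = 0.3101 K/W
R_expanded polystyrene = R_total − R_other = 0.3025 K/W
k = L/(R·A) = 0.175/(0.3025×17.1)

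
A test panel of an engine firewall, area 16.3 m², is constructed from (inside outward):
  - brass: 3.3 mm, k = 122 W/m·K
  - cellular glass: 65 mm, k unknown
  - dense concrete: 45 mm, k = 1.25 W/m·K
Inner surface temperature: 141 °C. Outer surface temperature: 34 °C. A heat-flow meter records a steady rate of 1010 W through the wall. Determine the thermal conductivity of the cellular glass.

k ≈ 0.0384 W/(m·K)

Thermal resistances in series:
R_brass = L/(kA) = 0.0033/(122×16.3) = 1.659×10^-6 K/W
R_dense concrete = L/(kA) = 0.045/(1.25×16.3) = 0.002209 K/W
Sum of known resistances R_other = 0.00221 K/W
Total R = ΔT/Q = 107/1010 = 0.1059 K/W
R_cellular glass = R_total − R_other = 0.1037 K/W
k = L/(R·A) = 0.065/(0.1037×16.3)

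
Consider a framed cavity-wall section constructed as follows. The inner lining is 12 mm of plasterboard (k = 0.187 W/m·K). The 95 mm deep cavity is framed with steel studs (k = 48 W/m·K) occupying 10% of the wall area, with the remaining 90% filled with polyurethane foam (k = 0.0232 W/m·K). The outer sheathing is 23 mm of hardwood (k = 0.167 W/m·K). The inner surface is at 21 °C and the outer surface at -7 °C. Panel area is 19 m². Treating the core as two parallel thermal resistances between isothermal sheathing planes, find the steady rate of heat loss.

Sheathing layers in series; stud and cavity paths in parallel between them.
R_inner = 0.012/(0.187×19) = 0.003377 K/W
R_stud  = 0.095/(48×0.1×19) = 0.001042 K/W
R_cav   = 0.095/(0.0232×0.9×19) = 0.2395 K/W
1/R_core = 1/R_stud + 1/R_cav → R_core = 0.001037 K/W
R_outer = 0.023/(0.167×19) = 0.007249 K/W
R_total = 0.01166 K/W
Q = ΔT/R_total = 28/0.01166

Q ≈ 2400 W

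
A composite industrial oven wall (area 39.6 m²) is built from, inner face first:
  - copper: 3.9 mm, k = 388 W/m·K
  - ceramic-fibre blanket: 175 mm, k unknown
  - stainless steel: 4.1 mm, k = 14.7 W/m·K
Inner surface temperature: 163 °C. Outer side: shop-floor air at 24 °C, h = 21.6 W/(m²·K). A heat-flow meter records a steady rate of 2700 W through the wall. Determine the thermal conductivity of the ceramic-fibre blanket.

k ≈ 0.0878 W/(m·K)

Using the resistance-network approach (series):
R_copper = L/(kA) = 0.0039/(388×39.6) = 2.538×10^-7 K/W
R_stainless steel = L/(kA) = 0.0041/(14.7×39.6) = 7.043×10^-6 K/W
R_outer film = 1/(h_o·A) = 1/(21.6×39.6) = 0.001169 K/W
Sum of known resistances R_other = 0.001176 K/W
Total R = ΔT/Q = 139/2700 = 0.05148 K/W
R_ceramic-fibre blanket = R_total − R_other = 0.05031 K/W
k = L/(R·A) = 0.175/(0.05031×39.6)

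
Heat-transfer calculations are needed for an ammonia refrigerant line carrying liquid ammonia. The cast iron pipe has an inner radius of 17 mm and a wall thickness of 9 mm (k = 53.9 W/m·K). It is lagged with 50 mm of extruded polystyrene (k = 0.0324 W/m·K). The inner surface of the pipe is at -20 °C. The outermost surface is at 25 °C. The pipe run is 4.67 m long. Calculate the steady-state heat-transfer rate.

For a radial system each layer contributes R = ln(r_out/r_in)/(2πkL); films add R = 1/(hA).
R_cast iron pipe wall = ln(26/17)/(2π×53.9×4.67) = 2.686×10^-4 K/W
R_extruded polystyrene = ln(76/26)/(2π×0.0324×4.67) = 1.128 K/W
R_total = 1.129 K/W
Q = ΔT/R_total = 45/1.129

Q ≈ 39.9 W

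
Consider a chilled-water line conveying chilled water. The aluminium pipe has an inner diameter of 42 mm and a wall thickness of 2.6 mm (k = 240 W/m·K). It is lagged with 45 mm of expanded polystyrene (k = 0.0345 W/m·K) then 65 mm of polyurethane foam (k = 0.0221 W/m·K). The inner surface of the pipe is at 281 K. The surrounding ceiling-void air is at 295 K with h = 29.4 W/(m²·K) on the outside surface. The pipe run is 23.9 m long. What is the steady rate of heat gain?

Radial resistances (cylindrical: R_cond = ln(r_o/r_i)/(2πkL), R_conv = 1/(h·2πrL)):
R_aluminium pipe wall = ln(23.6/21)/(2π×240×23.9) = 3.239×10^-6 K/W
R_expanded polystyrene = ln(68.6/23.6)/(2π×0.0345×23.9) = 0.206 K/W
R_polyurethane foam = ln(133.6/68.6)/(2π×0.0221×23.9) = 0.2008 K/W
R_outer film = 1/(h_o·2πr_oL) = 1/(29.4×2π×0.1336×23.9) = 0.001695 K/W
R_total = 0.4085 K/W
Q = ΔT/R_total = 14/0.4085

Q ≈ 34.3 W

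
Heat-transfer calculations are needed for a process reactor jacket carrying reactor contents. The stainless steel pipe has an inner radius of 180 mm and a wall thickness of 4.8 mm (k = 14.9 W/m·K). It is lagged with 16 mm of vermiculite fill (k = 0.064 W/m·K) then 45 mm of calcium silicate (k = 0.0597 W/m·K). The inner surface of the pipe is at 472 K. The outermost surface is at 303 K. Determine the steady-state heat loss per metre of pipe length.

q′ ≈ 227 W/m

Treating each annulus and film as a series resistance:
R_stainless steel pipe wall = ln(184.8/180)/(2π×14.9×1) = 2.811×10^-4 K/W
R_vermiculite fill = ln(200.8/184.8)/(2π×0.064×1) = 0.2065 K/W
R_calcium silicate = ln(245.8/200.8)/(2π×0.0597×1) = 0.5391 K/W
R_total = 0.7458 K/W
Q = ΔT/R_total = 169/0.7458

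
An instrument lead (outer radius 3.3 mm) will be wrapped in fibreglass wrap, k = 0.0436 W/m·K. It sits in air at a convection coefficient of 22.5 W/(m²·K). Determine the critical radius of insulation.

r_cr ≈ 1.94 mm

For a cylinder r_cr = k/h = 0.0436/22.5
r_cr = 1.94 mm; since the bare radius (3.3 mm) is above r_cr, any added insulation will reduce heat loss.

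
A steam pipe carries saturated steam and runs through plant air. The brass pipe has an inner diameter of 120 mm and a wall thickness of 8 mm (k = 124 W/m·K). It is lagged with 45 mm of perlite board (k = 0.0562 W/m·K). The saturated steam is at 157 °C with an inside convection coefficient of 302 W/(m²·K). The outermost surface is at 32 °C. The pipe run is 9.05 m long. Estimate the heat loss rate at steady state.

Q ≈ 782 W

For a radial system each layer contributes R = ln(r_out/r_in)/(2πkL); films add R = 1/(hA).
R_inner film = 1/(h_i·2πr₁L) = 1/(302×2π×0.06×9.05) = 9.705×10^-4 K/W
R_brass pipe wall = ln(68/60)/(2π×124×9.05) = 1.775×10^-5 K/W
R_perlite board = ln(113/68)/(2π×0.0562×9.05) = 0.1589 K/W
R_total = 0.1599 K/W
Q = ΔT/R_total = 125/0.1599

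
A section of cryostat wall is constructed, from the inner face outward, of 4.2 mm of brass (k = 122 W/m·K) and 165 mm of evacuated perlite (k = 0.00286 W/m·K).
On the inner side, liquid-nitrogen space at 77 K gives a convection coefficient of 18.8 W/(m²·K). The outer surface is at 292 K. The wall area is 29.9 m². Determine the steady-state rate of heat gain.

Q ≈ 111 W

Thermal resistances in series:
R_inner film = 1/(h_i·A) = 1/(18.8×29.9) = 0.001779 K/W
R_brass = L/(kA) = 0.0042/(122×29.9) = 1.151×10^-6 K/W
R_evacuated perlite = L/(kA) = 0.165/(0.00286×29.9) = 1.93 K/W
R_total = 1.931 K/W
Q = ΔT / R_total = 215 / 1.931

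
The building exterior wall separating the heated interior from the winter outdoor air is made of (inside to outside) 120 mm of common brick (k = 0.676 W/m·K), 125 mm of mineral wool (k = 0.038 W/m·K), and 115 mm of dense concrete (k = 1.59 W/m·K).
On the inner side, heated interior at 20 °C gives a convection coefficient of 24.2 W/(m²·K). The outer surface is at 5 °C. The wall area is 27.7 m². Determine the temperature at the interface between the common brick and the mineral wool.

Thermal resistances in series:
R_inner film = 1/(h_i·A) = 1/(24.2×27.7) = 0.001492 K/W
R_common brick = L/(kA) = 0.12/(0.676×27.7) = 0.006408 K/W
R_mineral wool = L/(kA) = 0.125/(0.038×27.7) = 0.1188 K/W
R_dense concrete = L/(kA) = 0.115/(1.59×27.7) = 0.002611 K/W
R_total = 0.1293 K/W;  Q = ΔT/R_total = 15/0.1293 = 116 W
T_interface = T_inner − Q·ΣR(inner→interface) = 20 − 116×0.0079

T ≈ 19.1 °C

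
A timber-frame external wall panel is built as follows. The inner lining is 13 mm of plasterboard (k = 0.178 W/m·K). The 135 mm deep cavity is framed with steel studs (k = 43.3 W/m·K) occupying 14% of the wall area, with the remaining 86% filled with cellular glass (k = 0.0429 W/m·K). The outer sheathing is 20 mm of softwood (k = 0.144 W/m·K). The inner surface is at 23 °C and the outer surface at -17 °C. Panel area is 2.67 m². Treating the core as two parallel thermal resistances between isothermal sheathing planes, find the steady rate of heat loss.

Q ≈ 456 W

Sheathing layers in series; stud and cavity paths in parallel between them.
R_inner = 0.013/(0.178×2.67) = 0.02735 K/W
R_stud  = 0.135/(43.3×0.14×2.67) = 0.008341 K/W
R_cav   = 0.135/(0.0429×0.86×2.67) = 1.37 K/W
1/R_core = 1/R_stud + 1/R_cav → R_core = 0.00829 K/W
R_outer = 0.02/(0.144×2.67) = 0.05202 K/W
R_total = 0.08766 K/W
Q = ΔT/R_total = 40/0.08766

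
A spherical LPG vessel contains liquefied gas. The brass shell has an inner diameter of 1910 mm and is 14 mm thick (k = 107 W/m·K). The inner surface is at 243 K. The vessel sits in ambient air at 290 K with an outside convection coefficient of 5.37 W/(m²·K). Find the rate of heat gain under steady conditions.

Q ≈ 2980 W

For a spherical shell R = (1/r₁ − 1/r₂)/(4πk); film R = 1/(h·4πr²). In series:
R_brass shell = (1/0.955 − 1/0.969)/(4π×107) = 1.125×10^-5 K/W
R_outer film = 1/(h·4πr_o²) = 1/(5.37×4π×0.969²) = 0.01578 K/W
R_total = 0.01579 K/W
Q = ΔT/R_total = 47/0.01579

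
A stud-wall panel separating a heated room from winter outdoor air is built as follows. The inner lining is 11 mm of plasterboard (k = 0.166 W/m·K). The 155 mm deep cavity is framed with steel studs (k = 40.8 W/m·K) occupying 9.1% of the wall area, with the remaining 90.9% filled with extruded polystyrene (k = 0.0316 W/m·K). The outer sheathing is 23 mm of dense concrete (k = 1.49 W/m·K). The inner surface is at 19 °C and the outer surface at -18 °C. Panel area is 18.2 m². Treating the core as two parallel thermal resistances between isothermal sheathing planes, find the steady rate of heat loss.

Q ≈ 5470 W

Sheathing layers in series; stud and cavity paths in parallel between them.
R_inner = 0.011/(0.166×18.2) = 0.003641 K/W
R_stud  = 0.155/(40.8×0.091×18.2) = 0.002294 K/W
R_cav   = 0.155/(0.0316×0.909×18.2) = 0.2965 K/W
1/R_core = 1/R_stud + 1/R_cav → R_core = 0.002276 K/W
R_outer = 0.023/(1.49×18.2) = 8.481×10^-4 K/W
R_total = 0.006765 K/W
Q = ΔT/R_total = 37/0.006765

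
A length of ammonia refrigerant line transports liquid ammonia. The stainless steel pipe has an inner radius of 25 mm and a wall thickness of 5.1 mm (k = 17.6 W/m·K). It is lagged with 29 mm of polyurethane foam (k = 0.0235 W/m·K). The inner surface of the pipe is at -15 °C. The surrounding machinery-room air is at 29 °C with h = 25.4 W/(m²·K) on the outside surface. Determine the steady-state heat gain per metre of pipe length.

q′ ≈ 9.41 W/m

Radial resistances (cylindrical: R_cond = ln(r_o/r_i)/(2πkL), R_conv = 1/(h·2πrL)):
R_stainless steel pipe wall = ln(30.1/25)/(2π×17.6×1) = 0.001679 K/W
R_polyurethane foam = ln(59.1/30.1)/(2π×0.0235×1) = 4.569 K/W
R_outer film = 1/(h_o·2πr_oL) = 1/(25.4×2π×0.0591×1) = 0.106 K/W
R_total = 4.677 K/W
Q = ΔT/R_total = 44/4.677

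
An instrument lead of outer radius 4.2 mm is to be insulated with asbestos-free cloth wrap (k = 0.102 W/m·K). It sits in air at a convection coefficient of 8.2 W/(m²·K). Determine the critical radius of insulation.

For a cylinder r_cr = k/h = 0.102/8.2
r_cr = 12.4 mm; since the bare radius (4.2 mm) is below r_cr, adding a thin layer of insulation will *increase* heat loss.

r_cr ≈ 12.4 mm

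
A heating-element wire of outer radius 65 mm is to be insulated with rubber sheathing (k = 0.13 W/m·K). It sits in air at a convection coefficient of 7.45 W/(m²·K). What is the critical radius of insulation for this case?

r_cr ≈ 17.4 mm

For a cylinder r_cr = k/h = 0.13/7.45
r_cr = 17.4 mm; since the bare radius (65 mm) is above r_cr, any added insulation will reduce heat loss.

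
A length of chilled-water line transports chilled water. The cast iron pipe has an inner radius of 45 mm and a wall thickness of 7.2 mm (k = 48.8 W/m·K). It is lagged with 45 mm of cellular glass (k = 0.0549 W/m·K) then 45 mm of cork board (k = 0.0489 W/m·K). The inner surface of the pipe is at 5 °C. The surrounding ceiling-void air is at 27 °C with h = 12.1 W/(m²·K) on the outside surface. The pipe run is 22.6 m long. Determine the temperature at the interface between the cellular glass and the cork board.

T ≈ 17.7 °C

Per-layer cylindrical resistances, series-summed:
R_cast iron pipe wall = ln(52.2/45)/(2π×48.8×22.6) = 2.142×10^-5 K/W
R_cellular glass = ln(97.2/52.2)/(2π×0.0549×22.6) = 0.07975 K/W
R_cork board = ln(142.2/97.2)/(2π×0.0489×22.6) = 0.05479 K/W
R_outer film = 1/(h_o·2πr_oL) = 1/(12.1×2π×0.1422×22.6) = 0.004093 K/W
R_total = 0.1387 K/W
Q = ΔT/R_total = 22/0.1387
Q = 159 W
T_interface = T_inner + Q·ΣR(inner→interface) = 5 + 159×0.07977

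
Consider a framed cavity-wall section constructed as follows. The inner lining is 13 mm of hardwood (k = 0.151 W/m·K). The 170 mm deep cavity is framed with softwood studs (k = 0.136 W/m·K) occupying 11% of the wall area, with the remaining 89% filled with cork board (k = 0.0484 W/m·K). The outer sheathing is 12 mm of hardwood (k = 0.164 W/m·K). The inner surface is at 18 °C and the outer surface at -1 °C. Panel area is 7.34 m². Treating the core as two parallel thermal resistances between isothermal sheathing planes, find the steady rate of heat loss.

Sheathing layers in series; stud and cavity paths in parallel between them.
R_inner = 0.013/(0.151×7.34) = 0.01173 K/W
R_stud  = 0.17/(0.136×0.11×7.34) = 1.548 K/W
R_cav   = 0.17/(0.0484×0.89×7.34) = 0.5377 K/W
1/R_core = 1/R_stud + 1/R_cav → R_core = 0.3991 K/W
R_outer = 0.012/(0.164×7.34) = 0.009969 K/W
R_total = 0.4208 K/W
Q = ΔT/R_total = 19/0.4208

Q ≈ 45.2 W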